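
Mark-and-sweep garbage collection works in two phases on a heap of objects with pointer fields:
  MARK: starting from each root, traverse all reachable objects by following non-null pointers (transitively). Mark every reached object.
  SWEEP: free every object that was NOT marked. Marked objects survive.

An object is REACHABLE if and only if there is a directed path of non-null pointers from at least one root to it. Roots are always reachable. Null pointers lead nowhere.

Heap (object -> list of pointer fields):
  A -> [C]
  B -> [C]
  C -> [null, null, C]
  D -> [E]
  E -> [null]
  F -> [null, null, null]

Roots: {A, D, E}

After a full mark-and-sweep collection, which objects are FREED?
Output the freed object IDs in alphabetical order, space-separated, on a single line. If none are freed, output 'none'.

Roots: A D E
Mark A: refs=C, marked=A
Mark D: refs=E, marked=A D
Mark E: refs=null, marked=A D E
Mark C: refs=null null C, marked=A C D E
Unmarked (collected): B F

Answer: B F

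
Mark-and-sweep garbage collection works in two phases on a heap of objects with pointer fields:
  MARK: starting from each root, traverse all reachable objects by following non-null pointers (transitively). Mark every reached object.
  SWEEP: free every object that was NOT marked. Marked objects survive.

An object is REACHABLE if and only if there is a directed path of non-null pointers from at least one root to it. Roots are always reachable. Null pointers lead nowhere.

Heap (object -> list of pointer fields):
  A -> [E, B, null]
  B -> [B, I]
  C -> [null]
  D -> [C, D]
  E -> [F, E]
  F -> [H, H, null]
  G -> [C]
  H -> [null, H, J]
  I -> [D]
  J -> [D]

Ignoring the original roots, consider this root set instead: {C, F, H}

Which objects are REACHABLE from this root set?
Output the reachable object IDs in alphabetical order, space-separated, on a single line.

Answer: C D F H J

Derivation:
Roots: C F H
Mark C: refs=null, marked=C
Mark F: refs=H H null, marked=C F
Mark H: refs=null H J, marked=C F H
Mark J: refs=D, marked=C F H J
Mark D: refs=C D, marked=C D F H J
Unmarked (collected): A B E G I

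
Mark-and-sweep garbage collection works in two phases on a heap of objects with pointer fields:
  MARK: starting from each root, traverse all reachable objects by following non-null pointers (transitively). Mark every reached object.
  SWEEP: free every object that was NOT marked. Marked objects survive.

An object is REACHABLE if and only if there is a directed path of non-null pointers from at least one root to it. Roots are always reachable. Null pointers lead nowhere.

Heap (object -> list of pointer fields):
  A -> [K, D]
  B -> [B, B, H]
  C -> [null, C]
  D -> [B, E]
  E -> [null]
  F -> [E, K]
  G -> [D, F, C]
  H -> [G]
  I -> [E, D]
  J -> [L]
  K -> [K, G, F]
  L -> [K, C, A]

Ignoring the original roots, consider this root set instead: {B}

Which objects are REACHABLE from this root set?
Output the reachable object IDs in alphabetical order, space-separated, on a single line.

Roots: B
Mark B: refs=B B H, marked=B
Mark H: refs=G, marked=B H
Mark G: refs=D F C, marked=B G H
Mark D: refs=B E, marked=B D G H
Mark F: refs=E K, marked=B D F G H
Mark C: refs=null C, marked=B C D F G H
Mark E: refs=null, marked=B C D E F G H
Mark K: refs=K G F, marked=B C D E F G H K
Unmarked (collected): A I J L

Answer: B C D E F G H K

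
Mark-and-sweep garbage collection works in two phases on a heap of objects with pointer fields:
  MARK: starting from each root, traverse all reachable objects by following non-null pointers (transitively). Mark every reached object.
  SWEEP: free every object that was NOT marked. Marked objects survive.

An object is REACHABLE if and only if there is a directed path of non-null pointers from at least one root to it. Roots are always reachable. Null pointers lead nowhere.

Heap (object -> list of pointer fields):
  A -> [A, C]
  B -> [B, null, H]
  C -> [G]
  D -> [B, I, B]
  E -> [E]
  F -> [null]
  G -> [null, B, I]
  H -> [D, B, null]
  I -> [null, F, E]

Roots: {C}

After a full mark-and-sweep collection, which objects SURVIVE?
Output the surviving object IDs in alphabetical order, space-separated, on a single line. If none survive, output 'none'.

Answer: B C D E F G H I

Derivation:
Roots: C
Mark C: refs=G, marked=C
Mark G: refs=null B I, marked=C G
Mark B: refs=B null H, marked=B C G
Mark I: refs=null F E, marked=B C G I
Mark H: refs=D B null, marked=B C G H I
Mark F: refs=null, marked=B C F G H I
Mark E: refs=E, marked=B C E F G H I
Mark D: refs=B I B, marked=B C D E F G H I
Unmarked (collected): A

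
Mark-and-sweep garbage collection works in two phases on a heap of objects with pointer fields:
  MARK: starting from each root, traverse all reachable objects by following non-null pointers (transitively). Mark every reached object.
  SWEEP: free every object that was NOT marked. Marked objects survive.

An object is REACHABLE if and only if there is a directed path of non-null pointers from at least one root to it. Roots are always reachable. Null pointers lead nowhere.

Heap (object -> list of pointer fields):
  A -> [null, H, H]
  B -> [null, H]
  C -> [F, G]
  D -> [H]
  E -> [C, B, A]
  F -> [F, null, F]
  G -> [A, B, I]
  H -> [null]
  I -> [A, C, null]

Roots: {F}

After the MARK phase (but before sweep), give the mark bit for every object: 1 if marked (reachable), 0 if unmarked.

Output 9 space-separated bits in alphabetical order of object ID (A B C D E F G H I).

Answer: 0 0 0 0 0 1 0 0 0

Derivation:
Roots: F
Mark F: refs=F null F, marked=F
Unmarked (collected): A B C D E G H I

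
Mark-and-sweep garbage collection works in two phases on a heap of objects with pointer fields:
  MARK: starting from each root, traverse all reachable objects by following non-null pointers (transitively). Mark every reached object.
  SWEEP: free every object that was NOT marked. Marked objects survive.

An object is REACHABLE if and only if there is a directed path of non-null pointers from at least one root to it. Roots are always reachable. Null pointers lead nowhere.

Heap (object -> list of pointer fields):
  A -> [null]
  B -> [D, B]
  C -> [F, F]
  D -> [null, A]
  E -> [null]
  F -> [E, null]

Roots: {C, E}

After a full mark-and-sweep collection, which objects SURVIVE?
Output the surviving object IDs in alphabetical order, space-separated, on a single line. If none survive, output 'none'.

Answer: C E F

Derivation:
Roots: C E
Mark C: refs=F F, marked=C
Mark E: refs=null, marked=C E
Mark F: refs=E null, marked=C E F
Unmarked (collected): A B D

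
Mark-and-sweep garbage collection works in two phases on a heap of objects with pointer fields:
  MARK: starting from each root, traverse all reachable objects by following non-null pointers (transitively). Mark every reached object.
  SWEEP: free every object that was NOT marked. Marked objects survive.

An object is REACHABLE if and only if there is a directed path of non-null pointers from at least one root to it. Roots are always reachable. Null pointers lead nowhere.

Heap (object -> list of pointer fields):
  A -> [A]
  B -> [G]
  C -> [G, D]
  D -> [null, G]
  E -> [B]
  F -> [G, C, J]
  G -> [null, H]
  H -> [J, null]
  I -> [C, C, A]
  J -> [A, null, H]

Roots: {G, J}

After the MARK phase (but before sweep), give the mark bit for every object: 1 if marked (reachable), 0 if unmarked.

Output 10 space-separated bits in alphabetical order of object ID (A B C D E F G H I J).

Roots: G J
Mark G: refs=null H, marked=G
Mark J: refs=A null H, marked=G J
Mark H: refs=J null, marked=G H J
Mark A: refs=A, marked=A G H J
Unmarked (collected): B C D E F I

Answer: 1 0 0 0 0 0 1 1 0 1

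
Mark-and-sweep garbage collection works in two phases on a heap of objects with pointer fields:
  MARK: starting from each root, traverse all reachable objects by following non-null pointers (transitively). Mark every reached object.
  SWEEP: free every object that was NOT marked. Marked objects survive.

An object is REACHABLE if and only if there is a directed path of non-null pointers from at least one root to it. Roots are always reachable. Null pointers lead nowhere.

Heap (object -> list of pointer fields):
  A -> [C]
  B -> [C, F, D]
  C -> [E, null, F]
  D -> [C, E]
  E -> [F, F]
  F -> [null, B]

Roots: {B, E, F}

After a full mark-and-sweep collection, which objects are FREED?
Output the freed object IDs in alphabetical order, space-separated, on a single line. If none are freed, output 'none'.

Answer: A

Derivation:
Roots: B E F
Mark B: refs=C F D, marked=B
Mark E: refs=F F, marked=B E
Mark F: refs=null B, marked=B E F
Mark C: refs=E null F, marked=B C E F
Mark D: refs=C E, marked=B C D E F
Unmarked (collected): A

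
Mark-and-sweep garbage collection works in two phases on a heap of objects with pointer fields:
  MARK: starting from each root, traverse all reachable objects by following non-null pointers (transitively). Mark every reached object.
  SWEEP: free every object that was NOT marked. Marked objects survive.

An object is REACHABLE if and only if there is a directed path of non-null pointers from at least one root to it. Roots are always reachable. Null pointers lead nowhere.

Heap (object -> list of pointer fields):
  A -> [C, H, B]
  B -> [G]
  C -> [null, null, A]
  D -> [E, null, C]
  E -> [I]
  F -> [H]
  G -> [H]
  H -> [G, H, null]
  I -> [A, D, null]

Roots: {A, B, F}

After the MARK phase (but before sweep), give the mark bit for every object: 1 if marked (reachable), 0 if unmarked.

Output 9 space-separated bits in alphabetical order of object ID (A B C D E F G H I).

Answer: 1 1 1 0 0 1 1 1 0

Derivation:
Roots: A B F
Mark A: refs=C H B, marked=A
Mark B: refs=G, marked=A B
Mark F: refs=H, marked=A B F
Mark C: refs=null null A, marked=A B C F
Mark H: refs=G H null, marked=A B C F H
Mark G: refs=H, marked=A B C F G H
Unmarked (collected): D E I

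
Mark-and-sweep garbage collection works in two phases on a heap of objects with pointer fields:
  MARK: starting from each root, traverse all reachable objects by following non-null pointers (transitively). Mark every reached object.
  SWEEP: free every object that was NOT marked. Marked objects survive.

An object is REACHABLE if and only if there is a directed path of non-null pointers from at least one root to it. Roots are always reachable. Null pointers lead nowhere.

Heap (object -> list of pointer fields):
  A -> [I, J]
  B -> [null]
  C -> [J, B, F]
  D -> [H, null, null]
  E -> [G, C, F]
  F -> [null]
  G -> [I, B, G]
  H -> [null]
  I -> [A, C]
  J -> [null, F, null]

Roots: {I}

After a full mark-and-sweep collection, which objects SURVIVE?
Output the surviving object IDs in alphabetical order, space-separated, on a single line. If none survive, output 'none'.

Answer: A B C F I J

Derivation:
Roots: I
Mark I: refs=A C, marked=I
Mark A: refs=I J, marked=A I
Mark C: refs=J B F, marked=A C I
Mark J: refs=null F null, marked=A C I J
Mark B: refs=null, marked=A B C I J
Mark F: refs=null, marked=A B C F I J
Unmarked (collected): D E G H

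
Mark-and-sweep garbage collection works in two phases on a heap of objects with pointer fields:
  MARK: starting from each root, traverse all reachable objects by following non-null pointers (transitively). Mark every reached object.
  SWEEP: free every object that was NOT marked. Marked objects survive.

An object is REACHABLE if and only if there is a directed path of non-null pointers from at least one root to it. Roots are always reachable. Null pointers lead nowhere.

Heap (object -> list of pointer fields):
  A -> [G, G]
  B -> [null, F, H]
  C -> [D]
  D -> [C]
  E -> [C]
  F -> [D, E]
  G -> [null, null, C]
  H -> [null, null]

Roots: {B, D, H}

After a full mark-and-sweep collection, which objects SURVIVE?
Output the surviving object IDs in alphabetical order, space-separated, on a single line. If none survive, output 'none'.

Answer: B C D E F H

Derivation:
Roots: B D H
Mark B: refs=null F H, marked=B
Mark D: refs=C, marked=B D
Mark H: refs=null null, marked=B D H
Mark F: refs=D E, marked=B D F H
Mark C: refs=D, marked=B C D F H
Mark E: refs=C, marked=B C D E F H
Unmarked (collected): A G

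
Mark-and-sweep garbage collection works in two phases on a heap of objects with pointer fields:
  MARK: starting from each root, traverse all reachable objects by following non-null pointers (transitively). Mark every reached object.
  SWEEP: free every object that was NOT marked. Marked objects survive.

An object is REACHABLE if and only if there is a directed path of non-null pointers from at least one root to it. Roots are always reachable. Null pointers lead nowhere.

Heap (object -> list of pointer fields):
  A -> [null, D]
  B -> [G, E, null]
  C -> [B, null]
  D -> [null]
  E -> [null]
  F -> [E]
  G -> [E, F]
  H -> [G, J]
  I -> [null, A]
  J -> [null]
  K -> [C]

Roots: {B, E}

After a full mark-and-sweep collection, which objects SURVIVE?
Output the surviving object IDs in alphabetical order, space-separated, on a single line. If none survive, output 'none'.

Roots: B E
Mark B: refs=G E null, marked=B
Mark E: refs=null, marked=B E
Mark G: refs=E F, marked=B E G
Mark F: refs=E, marked=B E F G
Unmarked (collected): A C D H I J K

Answer: B E F G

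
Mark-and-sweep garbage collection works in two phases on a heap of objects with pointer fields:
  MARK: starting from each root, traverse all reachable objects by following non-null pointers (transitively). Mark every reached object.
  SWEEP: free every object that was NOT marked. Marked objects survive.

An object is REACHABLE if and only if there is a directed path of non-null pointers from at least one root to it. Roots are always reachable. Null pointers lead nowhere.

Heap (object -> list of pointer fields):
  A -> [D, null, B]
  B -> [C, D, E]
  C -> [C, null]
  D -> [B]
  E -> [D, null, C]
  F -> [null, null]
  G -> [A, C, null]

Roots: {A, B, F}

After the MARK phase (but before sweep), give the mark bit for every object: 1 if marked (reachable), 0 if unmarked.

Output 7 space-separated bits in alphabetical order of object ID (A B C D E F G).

Answer: 1 1 1 1 1 1 0

Derivation:
Roots: A B F
Mark A: refs=D null B, marked=A
Mark B: refs=C D E, marked=A B
Mark F: refs=null null, marked=A B F
Mark D: refs=B, marked=A B D F
Mark C: refs=C null, marked=A B C D F
Mark E: refs=D null C, marked=A B C D E F
Unmarked (collected): G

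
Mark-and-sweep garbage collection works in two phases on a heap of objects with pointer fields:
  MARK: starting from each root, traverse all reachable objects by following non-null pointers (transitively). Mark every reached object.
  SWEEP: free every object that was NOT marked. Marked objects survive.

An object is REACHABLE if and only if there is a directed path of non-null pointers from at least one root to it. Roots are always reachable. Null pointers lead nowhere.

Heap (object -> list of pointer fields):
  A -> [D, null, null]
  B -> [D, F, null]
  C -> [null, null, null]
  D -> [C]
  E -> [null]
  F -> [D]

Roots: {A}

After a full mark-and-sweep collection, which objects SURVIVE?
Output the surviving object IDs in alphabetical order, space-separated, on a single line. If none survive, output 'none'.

Answer: A C D

Derivation:
Roots: A
Mark A: refs=D null null, marked=A
Mark D: refs=C, marked=A D
Mark C: refs=null null null, marked=A C D
Unmarked (collected): B E F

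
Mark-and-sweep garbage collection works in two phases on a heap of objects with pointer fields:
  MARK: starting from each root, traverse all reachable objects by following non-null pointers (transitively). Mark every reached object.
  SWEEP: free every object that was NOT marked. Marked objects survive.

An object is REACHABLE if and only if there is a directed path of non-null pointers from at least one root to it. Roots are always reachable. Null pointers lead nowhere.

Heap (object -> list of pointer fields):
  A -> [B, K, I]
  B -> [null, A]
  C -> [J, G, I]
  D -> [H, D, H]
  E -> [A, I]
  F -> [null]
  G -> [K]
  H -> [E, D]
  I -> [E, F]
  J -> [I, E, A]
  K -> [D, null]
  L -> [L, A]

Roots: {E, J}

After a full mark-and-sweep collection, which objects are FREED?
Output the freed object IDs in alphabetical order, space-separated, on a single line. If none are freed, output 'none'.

Answer: C G L

Derivation:
Roots: E J
Mark E: refs=A I, marked=E
Mark J: refs=I E A, marked=E J
Mark A: refs=B K I, marked=A E J
Mark I: refs=E F, marked=A E I J
Mark B: refs=null A, marked=A B E I J
Mark K: refs=D null, marked=A B E I J K
Mark F: refs=null, marked=A B E F I J K
Mark D: refs=H D H, marked=A B D E F I J K
Mark H: refs=E D, marked=A B D E F H I J K
Unmarked (collected): C G L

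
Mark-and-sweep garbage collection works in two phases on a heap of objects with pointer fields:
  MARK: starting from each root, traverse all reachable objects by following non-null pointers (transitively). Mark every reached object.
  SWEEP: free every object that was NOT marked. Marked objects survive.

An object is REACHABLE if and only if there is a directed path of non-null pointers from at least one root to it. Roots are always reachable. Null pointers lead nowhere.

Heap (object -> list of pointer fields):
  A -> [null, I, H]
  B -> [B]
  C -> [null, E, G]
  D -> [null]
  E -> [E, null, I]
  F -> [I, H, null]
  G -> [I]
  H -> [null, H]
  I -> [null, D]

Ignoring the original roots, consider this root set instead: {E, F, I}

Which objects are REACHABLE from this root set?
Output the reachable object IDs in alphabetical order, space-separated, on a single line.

Answer: D E F H I

Derivation:
Roots: E F I
Mark E: refs=E null I, marked=E
Mark F: refs=I H null, marked=E F
Mark I: refs=null D, marked=E F I
Mark H: refs=null H, marked=E F H I
Mark D: refs=null, marked=D E F H I
Unmarked (collected): A B C G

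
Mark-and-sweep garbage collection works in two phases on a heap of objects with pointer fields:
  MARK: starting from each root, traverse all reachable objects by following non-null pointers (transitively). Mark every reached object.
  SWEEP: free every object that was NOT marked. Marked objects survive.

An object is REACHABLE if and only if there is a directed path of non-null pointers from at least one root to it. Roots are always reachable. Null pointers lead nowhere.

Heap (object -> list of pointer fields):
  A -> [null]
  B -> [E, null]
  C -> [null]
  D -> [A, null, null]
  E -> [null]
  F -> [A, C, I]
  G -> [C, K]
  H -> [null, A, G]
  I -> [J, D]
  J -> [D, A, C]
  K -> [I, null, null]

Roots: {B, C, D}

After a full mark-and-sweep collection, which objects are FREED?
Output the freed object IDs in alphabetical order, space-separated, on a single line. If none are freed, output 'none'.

Roots: B C D
Mark B: refs=E null, marked=B
Mark C: refs=null, marked=B C
Mark D: refs=A null null, marked=B C D
Mark E: refs=null, marked=B C D E
Mark A: refs=null, marked=A B C D E
Unmarked (collected): F G H I J K

Answer: F G H I J K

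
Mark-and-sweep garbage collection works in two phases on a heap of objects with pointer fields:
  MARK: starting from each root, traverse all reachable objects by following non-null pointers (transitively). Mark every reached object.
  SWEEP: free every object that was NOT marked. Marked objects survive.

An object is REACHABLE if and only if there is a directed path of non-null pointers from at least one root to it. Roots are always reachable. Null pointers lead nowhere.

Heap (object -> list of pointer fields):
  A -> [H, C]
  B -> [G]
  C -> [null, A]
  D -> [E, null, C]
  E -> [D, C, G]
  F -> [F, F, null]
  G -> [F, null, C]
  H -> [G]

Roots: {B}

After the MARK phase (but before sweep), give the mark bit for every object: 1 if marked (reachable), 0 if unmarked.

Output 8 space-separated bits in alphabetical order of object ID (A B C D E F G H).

Answer: 1 1 1 0 0 1 1 1

Derivation:
Roots: B
Mark B: refs=G, marked=B
Mark G: refs=F null C, marked=B G
Mark F: refs=F F null, marked=B F G
Mark C: refs=null A, marked=B C F G
Mark A: refs=H C, marked=A B C F G
Mark H: refs=G, marked=A B C F G H
Unmarked (collected): D E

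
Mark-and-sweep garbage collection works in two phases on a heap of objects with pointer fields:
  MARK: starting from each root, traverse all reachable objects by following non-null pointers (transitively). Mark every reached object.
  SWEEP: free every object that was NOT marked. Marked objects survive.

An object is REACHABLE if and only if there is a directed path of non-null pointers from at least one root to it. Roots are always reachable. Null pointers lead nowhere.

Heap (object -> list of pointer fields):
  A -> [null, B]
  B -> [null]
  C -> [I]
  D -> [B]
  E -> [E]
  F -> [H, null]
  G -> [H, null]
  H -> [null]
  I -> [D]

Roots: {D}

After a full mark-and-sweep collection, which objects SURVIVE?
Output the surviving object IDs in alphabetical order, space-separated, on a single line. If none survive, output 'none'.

Roots: D
Mark D: refs=B, marked=D
Mark B: refs=null, marked=B D
Unmarked (collected): A C E F G H I

Answer: B D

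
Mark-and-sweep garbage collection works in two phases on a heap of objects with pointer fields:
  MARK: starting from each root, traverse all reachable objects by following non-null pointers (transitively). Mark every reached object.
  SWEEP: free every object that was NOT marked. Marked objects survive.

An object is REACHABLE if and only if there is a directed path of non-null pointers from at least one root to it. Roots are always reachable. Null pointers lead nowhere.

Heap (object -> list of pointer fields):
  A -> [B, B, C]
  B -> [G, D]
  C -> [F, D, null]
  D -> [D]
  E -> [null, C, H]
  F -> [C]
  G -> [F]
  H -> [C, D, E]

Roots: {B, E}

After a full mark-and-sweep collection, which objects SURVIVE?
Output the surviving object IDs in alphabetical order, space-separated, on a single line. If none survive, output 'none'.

Answer: B C D E F G H

Derivation:
Roots: B E
Mark B: refs=G D, marked=B
Mark E: refs=null C H, marked=B E
Mark G: refs=F, marked=B E G
Mark D: refs=D, marked=B D E G
Mark C: refs=F D null, marked=B C D E G
Mark H: refs=C D E, marked=B C D E G H
Mark F: refs=C, marked=B C D E F G H
Unmarked (collected): A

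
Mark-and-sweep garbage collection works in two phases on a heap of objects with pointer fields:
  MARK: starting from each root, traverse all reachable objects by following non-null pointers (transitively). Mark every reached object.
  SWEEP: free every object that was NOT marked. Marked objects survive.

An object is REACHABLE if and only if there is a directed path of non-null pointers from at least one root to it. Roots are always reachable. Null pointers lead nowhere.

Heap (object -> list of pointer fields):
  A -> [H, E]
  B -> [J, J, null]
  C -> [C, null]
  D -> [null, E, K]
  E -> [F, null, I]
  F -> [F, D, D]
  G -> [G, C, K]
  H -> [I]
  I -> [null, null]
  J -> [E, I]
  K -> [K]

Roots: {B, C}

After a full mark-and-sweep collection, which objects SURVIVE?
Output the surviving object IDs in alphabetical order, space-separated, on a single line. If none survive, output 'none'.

Roots: B C
Mark B: refs=J J null, marked=B
Mark C: refs=C null, marked=B C
Mark J: refs=E I, marked=B C J
Mark E: refs=F null I, marked=B C E J
Mark I: refs=null null, marked=B C E I J
Mark F: refs=F D D, marked=B C E F I J
Mark D: refs=null E K, marked=B C D E F I J
Mark K: refs=K, marked=B C D E F I J K
Unmarked (collected): A G H

Answer: B C D E F I J K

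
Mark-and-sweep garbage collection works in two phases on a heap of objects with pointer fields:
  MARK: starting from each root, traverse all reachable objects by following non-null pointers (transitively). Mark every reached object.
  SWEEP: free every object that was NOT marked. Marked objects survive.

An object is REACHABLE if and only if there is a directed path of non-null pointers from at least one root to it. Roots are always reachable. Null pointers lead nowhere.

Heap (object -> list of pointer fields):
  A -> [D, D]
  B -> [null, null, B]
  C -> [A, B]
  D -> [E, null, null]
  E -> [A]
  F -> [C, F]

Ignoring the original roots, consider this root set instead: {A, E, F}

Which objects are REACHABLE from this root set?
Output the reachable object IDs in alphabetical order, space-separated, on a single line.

Roots: A E F
Mark A: refs=D D, marked=A
Mark E: refs=A, marked=A E
Mark F: refs=C F, marked=A E F
Mark D: refs=E null null, marked=A D E F
Mark C: refs=A B, marked=A C D E F
Mark B: refs=null null B, marked=A B C D E F
Unmarked (collected): (none)

Answer: A B C D E F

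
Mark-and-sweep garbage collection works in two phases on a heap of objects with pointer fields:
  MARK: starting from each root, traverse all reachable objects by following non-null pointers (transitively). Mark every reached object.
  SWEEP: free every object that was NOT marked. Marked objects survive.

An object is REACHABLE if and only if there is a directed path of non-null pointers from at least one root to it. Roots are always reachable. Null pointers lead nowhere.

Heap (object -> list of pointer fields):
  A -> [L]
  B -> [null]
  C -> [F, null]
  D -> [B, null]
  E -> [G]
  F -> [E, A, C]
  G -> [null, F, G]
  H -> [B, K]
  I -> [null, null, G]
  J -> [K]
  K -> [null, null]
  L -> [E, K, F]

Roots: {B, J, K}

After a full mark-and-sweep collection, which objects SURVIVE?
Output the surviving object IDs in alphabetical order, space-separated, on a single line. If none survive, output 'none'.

Roots: B J K
Mark B: refs=null, marked=B
Mark J: refs=K, marked=B J
Mark K: refs=null null, marked=B J K
Unmarked (collected): A C D E F G H I L

Answer: B J K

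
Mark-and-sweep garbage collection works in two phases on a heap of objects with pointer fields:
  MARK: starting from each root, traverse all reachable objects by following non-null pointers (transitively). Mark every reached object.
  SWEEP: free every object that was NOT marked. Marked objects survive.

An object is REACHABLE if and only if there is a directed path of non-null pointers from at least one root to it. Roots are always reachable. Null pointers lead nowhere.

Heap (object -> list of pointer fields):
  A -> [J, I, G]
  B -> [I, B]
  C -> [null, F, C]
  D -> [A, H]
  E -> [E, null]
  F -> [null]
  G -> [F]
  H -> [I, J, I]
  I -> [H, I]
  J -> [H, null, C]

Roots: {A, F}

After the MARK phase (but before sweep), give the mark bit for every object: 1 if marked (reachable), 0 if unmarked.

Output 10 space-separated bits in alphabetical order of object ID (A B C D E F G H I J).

Answer: 1 0 1 0 0 1 1 1 1 1

Derivation:
Roots: A F
Mark A: refs=J I G, marked=A
Mark F: refs=null, marked=A F
Mark J: refs=H null C, marked=A F J
Mark I: refs=H I, marked=A F I J
Mark G: refs=F, marked=A F G I J
Mark H: refs=I J I, marked=A F G H I J
Mark C: refs=null F C, marked=A C F G H I J
Unmarked (collected): B D E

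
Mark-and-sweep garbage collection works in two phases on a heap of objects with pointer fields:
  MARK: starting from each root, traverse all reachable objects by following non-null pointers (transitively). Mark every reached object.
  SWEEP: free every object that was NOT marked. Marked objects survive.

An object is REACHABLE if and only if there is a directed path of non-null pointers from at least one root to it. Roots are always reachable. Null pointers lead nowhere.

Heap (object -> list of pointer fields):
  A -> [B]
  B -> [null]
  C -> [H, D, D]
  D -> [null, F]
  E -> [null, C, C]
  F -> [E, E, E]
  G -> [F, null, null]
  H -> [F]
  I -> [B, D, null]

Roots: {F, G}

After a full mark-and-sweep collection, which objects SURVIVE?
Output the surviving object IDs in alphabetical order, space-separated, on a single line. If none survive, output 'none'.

Answer: C D E F G H

Derivation:
Roots: F G
Mark F: refs=E E E, marked=F
Mark G: refs=F null null, marked=F G
Mark E: refs=null C C, marked=E F G
Mark C: refs=H D D, marked=C E F G
Mark H: refs=F, marked=C E F G H
Mark D: refs=null F, marked=C D E F G H
Unmarked (collected): A B I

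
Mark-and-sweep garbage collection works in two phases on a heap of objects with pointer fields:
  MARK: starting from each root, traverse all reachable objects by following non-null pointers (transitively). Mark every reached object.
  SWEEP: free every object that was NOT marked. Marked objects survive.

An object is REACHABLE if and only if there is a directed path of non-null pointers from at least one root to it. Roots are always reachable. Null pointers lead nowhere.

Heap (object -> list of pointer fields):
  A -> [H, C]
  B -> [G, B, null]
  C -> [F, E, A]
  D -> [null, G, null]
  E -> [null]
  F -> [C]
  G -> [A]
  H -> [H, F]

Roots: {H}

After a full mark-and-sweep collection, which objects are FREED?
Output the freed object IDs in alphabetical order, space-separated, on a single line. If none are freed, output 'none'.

Answer: B D G

Derivation:
Roots: H
Mark H: refs=H F, marked=H
Mark F: refs=C, marked=F H
Mark C: refs=F E A, marked=C F H
Mark E: refs=null, marked=C E F H
Mark A: refs=H C, marked=A C E F H
Unmarked (collected): B D G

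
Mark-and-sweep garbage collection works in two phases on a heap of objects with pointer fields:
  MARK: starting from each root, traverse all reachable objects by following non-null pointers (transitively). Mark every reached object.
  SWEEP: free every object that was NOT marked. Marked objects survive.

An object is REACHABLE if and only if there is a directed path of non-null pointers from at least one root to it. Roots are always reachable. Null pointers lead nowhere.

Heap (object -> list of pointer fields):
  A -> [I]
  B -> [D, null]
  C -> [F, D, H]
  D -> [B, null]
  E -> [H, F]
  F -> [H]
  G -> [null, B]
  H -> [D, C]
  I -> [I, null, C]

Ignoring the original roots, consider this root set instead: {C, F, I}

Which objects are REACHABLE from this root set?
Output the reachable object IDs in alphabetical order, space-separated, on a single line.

Roots: C F I
Mark C: refs=F D H, marked=C
Mark F: refs=H, marked=C F
Mark I: refs=I null C, marked=C F I
Mark D: refs=B null, marked=C D F I
Mark H: refs=D C, marked=C D F H I
Mark B: refs=D null, marked=B C D F H I
Unmarked (collected): A E G

Answer: B C D F H I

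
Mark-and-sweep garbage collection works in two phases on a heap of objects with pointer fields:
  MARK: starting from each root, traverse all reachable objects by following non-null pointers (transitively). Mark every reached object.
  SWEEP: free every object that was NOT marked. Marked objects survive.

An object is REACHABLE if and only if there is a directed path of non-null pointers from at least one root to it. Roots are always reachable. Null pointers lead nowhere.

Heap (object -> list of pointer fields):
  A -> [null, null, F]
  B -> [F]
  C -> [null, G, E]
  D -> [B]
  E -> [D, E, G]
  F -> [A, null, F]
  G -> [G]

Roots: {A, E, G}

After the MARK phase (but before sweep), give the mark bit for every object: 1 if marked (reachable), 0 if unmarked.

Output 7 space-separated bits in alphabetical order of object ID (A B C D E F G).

Roots: A E G
Mark A: refs=null null F, marked=A
Mark E: refs=D E G, marked=A E
Mark G: refs=G, marked=A E G
Mark F: refs=A null F, marked=A E F G
Mark D: refs=B, marked=A D E F G
Mark B: refs=F, marked=A B D E F G
Unmarked (collected): C

Answer: 1 1 0 1 1 1 1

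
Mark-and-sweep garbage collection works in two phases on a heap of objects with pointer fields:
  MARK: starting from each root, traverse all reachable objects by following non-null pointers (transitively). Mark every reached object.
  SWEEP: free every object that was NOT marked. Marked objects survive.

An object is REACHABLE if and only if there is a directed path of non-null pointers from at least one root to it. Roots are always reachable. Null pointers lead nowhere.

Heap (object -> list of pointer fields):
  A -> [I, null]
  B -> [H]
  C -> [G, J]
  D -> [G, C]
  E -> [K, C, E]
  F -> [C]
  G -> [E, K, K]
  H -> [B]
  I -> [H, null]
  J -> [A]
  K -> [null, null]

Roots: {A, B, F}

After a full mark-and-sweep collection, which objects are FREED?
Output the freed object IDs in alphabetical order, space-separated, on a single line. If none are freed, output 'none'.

Roots: A B F
Mark A: refs=I null, marked=A
Mark B: refs=H, marked=A B
Mark F: refs=C, marked=A B F
Mark I: refs=H null, marked=A B F I
Mark H: refs=B, marked=A B F H I
Mark C: refs=G J, marked=A B C F H I
Mark G: refs=E K K, marked=A B C F G H I
Mark J: refs=A, marked=A B C F G H I J
Mark E: refs=K C E, marked=A B C E F G H I J
Mark K: refs=null null, marked=A B C E F G H I J K
Unmarked (collected): D

Answer: D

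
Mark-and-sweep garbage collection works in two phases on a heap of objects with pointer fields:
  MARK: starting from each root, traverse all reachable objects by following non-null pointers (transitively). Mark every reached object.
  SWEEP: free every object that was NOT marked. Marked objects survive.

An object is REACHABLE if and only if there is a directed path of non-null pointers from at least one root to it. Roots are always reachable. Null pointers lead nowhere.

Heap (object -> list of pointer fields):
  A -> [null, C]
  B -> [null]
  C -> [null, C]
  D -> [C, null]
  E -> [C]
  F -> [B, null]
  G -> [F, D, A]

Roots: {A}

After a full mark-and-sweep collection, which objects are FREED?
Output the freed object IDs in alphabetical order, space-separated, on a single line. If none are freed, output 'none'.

Roots: A
Mark A: refs=null C, marked=A
Mark C: refs=null C, marked=A C
Unmarked (collected): B D E F G

Answer: B D E F G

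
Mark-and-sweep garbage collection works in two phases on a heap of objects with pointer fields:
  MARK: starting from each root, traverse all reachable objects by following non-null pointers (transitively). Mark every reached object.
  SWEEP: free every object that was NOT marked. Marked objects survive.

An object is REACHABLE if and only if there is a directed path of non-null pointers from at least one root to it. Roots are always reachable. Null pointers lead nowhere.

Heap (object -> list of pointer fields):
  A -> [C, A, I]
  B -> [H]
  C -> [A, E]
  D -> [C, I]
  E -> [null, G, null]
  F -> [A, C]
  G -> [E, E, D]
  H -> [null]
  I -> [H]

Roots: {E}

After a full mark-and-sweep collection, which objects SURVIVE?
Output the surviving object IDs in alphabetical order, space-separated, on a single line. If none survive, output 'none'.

Roots: E
Mark E: refs=null G null, marked=E
Mark G: refs=E E D, marked=E G
Mark D: refs=C I, marked=D E G
Mark C: refs=A E, marked=C D E G
Mark I: refs=H, marked=C D E G I
Mark A: refs=C A I, marked=A C D E G I
Mark H: refs=null, marked=A C D E G H I
Unmarked (collected): B F

Answer: A C D E G H I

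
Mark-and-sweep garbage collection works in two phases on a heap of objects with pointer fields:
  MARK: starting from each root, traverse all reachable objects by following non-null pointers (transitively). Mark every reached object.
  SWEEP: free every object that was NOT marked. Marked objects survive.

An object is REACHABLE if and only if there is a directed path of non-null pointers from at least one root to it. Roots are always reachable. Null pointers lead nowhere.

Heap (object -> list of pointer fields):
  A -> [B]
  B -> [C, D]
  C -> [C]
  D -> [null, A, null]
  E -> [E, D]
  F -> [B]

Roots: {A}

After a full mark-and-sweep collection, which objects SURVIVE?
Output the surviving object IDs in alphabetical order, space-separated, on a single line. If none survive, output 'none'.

Answer: A B C D

Derivation:
Roots: A
Mark A: refs=B, marked=A
Mark B: refs=C D, marked=A B
Mark C: refs=C, marked=A B C
Mark D: refs=null A null, marked=A B C D
Unmarked (collected): E F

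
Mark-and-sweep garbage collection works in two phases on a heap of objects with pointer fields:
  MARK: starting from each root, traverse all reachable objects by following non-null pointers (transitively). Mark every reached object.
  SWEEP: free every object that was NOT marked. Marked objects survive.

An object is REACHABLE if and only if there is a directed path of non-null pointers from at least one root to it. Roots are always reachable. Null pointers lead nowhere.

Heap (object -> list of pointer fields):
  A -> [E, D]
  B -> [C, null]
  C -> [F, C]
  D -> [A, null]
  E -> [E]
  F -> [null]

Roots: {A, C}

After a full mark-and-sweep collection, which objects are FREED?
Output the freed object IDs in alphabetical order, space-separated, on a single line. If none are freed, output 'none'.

Roots: A C
Mark A: refs=E D, marked=A
Mark C: refs=F C, marked=A C
Mark E: refs=E, marked=A C E
Mark D: refs=A null, marked=A C D E
Mark F: refs=null, marked=A C D E F
Unmarked (collected): B

Answer: B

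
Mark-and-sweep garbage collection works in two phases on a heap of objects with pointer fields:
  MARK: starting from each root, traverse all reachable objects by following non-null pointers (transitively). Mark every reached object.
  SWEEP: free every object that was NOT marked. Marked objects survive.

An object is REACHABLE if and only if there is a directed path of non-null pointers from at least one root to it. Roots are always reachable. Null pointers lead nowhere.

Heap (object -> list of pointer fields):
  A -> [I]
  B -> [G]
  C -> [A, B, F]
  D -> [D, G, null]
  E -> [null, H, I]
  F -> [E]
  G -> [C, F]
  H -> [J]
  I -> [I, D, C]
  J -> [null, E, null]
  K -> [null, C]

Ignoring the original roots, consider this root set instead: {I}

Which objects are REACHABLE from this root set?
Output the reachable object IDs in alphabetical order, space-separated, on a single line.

Answer: A B C D E F G H I J

Derivation:
Roots: I
Mark I: refs=I D C, marked=I
Mark D: refs=D G null, marked=D I
Mark C: refs=A B F, marked=C D I
Mark G: refs=C F, marked=C D G I
Mark A: refs=I, marked=A C D G I
Mark B: refs=G, marked=A B C D G I
Mark F: refs=E, marked=A B C D F G I
Mark E: refs=null H I, marked=A B C D E F G I
Mark H: refs=J, marked=A B C D E F G H I
Mark J: refs=null E null, marked=A B C D E F G H I J
Unmarked (collected): K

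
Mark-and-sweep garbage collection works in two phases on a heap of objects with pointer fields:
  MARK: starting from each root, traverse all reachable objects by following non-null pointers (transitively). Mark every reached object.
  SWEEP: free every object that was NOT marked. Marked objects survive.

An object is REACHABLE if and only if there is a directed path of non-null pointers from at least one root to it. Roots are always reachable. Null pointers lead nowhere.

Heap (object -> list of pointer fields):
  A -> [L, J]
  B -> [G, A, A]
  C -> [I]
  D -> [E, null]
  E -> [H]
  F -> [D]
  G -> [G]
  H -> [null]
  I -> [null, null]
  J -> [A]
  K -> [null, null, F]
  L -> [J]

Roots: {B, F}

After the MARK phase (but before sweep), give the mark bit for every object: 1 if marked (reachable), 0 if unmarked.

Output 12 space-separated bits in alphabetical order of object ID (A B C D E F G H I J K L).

Answer: 1 1 0 1 1 1 1 1 0 1 0 1

Derivation:
Roots: B F
Mark B: refs=G A A, marked=B
Mark F: refs=D, marked=B F
Mark G: refs=G, marked=B F G
Mark A: refs=L J, marked=A B F G
Mark D: refs=E null, marked=A B D F G
Mark L: refs=J, marked=A B D F G L
Mark J: refs=A, marked=A B D F G J L
Mark E: refs=H, marked=A B D E F G J L
Mark H: refs=null, marked=A B D E F G H J L
Unmarked (collected): C I K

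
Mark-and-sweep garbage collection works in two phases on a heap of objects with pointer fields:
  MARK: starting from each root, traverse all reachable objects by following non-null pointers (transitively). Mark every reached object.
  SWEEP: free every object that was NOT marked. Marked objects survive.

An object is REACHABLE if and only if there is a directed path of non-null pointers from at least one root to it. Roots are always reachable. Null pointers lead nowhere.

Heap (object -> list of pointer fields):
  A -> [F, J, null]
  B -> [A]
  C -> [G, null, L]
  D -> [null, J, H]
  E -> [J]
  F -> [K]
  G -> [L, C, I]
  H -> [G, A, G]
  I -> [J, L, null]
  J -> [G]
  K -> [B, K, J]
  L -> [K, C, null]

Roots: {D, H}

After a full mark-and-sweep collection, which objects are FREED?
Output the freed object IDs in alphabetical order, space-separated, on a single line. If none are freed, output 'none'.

Roots: D H
Mark D: refs=null J H, marked=D
Mark H: refs=G A G, marked=D H
Mark J: refs=G, marked=D H J
Mark G: refs=L C I, marked=D G H J
Mark A: refs=F J null, marked=A D G H J
Mark L: refs=K C null, marked=A D G H J L
Mark C: refs=G null L, marked=A C D G H J L
Mark I: refs=J L null, marked=A C D G H I J L
Mark F: refs=K, marked=A C D F G H I J L
Mark K: refs=B K J, marked=A C D F G H I J K L
Mark B: refs=A, marked=A B C D F G H I J K L
Unmarked (collected): E

Answer: E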